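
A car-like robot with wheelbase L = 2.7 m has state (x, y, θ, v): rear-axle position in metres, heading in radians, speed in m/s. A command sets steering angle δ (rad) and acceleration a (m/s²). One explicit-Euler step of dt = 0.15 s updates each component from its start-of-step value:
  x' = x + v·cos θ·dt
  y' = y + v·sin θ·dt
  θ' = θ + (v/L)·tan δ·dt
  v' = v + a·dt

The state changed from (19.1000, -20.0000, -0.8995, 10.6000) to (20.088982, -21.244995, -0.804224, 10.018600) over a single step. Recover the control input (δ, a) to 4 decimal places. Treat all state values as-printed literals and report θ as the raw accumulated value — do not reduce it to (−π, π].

δ = 0.1604, a = -3.8760

a = (v'−v)/dt = (-0.581400)/0.15 = -3.8760
Δθ = θ'−θ = 0.095276;  (v·dt/L) = 10.6000·0.15/2.7 = 0.588889
tan δ = Δθ·L/(v·dt) = 0.161789  →  δ = 0.1604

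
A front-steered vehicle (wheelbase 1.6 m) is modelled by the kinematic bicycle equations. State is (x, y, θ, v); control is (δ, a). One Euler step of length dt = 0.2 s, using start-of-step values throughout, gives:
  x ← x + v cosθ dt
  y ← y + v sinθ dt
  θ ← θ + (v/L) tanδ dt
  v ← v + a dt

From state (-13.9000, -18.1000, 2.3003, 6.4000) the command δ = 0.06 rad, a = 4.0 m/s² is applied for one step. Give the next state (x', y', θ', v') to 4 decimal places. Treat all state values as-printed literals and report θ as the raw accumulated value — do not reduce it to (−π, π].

(-14.7531, -17.1458, 2.3484, 7.2000)

x' = -13.9000 + 6.4000·cos(2.3003)·0.2 = -14.7531
y' = -18.1000 + 6.4000·sin(2.3003)·0.2 = -17.1458
θ' = 2.3003 + (6.4000/1.6)·tan(0.06)·0.2 = 2.3484
v' = 6.4000 + 4.0000·0.2 = 7.2000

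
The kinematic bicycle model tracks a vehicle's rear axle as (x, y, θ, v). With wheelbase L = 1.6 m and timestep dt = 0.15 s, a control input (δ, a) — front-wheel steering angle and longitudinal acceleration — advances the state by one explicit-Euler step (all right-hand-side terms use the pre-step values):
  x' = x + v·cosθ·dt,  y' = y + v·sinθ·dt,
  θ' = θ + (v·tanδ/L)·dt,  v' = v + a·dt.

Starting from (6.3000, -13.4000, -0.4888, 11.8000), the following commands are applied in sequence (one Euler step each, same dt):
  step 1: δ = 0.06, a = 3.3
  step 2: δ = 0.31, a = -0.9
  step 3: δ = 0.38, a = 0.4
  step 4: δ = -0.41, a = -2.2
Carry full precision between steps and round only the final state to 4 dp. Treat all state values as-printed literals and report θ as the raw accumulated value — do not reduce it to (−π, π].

after step 1 (δ=0.06, a=3.3): (7.862728, -14.231133, -0.422345, 12.295000)
after step 2 (δ=0.31, a=-0.9): (9.544924, -14.987093, -0.053118, 12.160000)
after step 3 (δ=0.38, a=0.4): (11.366351, -15.083934, 0.402213, 12.220000)
after step 4 (δ=-0.41, a=-2.2): (13.053072, -14.366396, -0.095712, 11.890000)

(13.0531, -14.3664, -0.0957, 11.8900)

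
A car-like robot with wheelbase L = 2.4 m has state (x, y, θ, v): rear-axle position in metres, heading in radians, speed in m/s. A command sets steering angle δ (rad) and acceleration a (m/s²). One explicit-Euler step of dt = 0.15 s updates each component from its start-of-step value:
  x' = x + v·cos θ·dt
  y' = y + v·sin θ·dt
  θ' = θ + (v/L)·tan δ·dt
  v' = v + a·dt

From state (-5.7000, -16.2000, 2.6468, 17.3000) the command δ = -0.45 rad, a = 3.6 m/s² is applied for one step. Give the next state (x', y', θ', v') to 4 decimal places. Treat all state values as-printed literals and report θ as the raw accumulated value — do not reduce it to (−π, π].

x' = -5.7000 + 17.3000·cos(2.6468)·0.15 = -7.9838
y' = -16.2000 + 17.3000·sin(2.6468)·0.15 = -14.9678
θ' = 2.6468 + (17.3000/2.4)·tan(-0.45)·0.15 = 2.1245
v' = 17.3000 + 3.6000·0.15 = 17.8400

(-7.9838, -14.9678, 2.1245, 17.8400)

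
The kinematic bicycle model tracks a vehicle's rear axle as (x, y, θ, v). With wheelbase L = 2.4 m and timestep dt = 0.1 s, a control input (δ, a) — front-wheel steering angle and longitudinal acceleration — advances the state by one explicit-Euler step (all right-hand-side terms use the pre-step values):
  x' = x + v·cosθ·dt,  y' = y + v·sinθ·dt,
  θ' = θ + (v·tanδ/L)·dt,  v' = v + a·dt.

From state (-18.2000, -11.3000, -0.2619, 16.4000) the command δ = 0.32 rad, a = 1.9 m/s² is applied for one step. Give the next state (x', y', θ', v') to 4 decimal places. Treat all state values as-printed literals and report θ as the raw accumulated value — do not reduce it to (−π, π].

(-16.6159, -11.7246, -0.0355, 16.5900)

x' = -18.2000 + 16.4000·cos(-0.2619)·0.1 = -16.6159
y' = -11.3000 + 16.4000·sin(-0.2619)·0.1 = -11.7246
θ' = -0.2619 + (16.4000/2.4)·tan(0.32)·0.1 = -0.0355
v' = 16.4000 + 1.9000·0.1 = 16.5900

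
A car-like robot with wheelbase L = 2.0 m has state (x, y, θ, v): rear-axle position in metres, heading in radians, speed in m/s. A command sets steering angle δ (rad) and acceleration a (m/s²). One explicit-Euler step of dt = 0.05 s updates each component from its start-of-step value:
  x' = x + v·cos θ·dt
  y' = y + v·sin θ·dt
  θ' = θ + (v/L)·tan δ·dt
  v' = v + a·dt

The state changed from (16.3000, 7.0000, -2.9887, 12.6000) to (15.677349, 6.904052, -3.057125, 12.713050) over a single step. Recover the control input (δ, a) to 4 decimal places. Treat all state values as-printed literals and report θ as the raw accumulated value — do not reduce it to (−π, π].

δ = -0.2139, a = 2.2610

a = (v'−v)/dt = (0.113050)/0.05 = 2.2610
Δθ = θ'−θ = -0.068425;  (v·dt/L) = 12.6000·0.05/2.0 = 0.315000
tan δ = Δθ·L/(v·dt) = -0.217222  →  δ = -0.2139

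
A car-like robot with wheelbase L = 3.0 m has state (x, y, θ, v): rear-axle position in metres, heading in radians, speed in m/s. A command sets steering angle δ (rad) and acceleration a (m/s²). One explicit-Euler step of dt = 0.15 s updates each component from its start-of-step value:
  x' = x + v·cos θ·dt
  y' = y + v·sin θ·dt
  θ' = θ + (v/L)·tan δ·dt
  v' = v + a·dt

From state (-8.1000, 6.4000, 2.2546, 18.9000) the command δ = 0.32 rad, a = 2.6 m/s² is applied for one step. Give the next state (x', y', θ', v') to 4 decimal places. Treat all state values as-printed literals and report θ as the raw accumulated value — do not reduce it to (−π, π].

x' = -8.1000 + 18.9000·cos(2.2546)·0.15 = -9.8910
y' = 6.4000 + 18.9000·sin(2.2546)·0.15 = 8.5976
θ' = 2.2546 + (18.9000/3.0)·tan(0.32)·0.15 = 2.5678
v' = 18.9000 + 2.6000·0.15 = 19.2900

(-9.8910, 8.5976, 2.5678, 19.2900)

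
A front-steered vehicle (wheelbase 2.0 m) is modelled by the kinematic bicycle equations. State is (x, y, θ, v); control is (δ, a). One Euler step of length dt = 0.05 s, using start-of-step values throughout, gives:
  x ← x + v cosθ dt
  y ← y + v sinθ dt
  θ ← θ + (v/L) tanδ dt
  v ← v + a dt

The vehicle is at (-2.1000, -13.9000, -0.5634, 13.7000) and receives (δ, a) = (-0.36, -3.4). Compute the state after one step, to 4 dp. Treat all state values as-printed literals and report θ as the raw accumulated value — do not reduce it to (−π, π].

(-1.5209, -14.2658, -0.6923, 13.5300)

x' = -2.1000 + 13.7000·cos(-0.5634)·0.05 = -1.5209
y' = -13.9000 + 13.7000·sin(-0.5634)·0.05 = -14.2658
θ' = -0.5634 + (13.7000/2.0)·tan(-0.36)·0.05 = -0.6923
v' = 13.7000 − 3.4000·0.05 = 13.5300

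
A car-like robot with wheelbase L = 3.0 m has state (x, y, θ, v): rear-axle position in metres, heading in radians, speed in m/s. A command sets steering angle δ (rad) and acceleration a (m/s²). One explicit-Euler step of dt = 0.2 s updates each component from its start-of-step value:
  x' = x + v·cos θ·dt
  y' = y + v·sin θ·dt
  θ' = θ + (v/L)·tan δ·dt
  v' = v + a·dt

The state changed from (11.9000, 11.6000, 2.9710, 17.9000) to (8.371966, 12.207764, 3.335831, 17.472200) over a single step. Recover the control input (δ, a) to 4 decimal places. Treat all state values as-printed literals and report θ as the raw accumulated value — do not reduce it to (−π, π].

a = (v'−v)/dt = (-0.427800)/0.2 = -2.1390
Δθ = θ'−θ = 0.364831;  (v·dt/L) = 17.9000·0.2/3.0 = 1.193333
tan δ = Δθ·L/(v·dt) = 0.305724  →  δ = 0.2967

δ = 0.2967, a = -2.1390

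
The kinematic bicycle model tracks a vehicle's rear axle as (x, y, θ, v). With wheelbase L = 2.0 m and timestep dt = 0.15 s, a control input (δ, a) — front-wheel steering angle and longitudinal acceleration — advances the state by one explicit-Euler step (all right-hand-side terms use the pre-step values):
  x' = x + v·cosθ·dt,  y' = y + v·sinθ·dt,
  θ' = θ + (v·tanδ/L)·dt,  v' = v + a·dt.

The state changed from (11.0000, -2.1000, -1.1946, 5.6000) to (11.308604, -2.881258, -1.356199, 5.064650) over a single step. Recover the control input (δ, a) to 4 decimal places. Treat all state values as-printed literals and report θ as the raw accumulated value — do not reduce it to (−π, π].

a = (v'−v)/dt = (-0.535350)/0.15 = -3.5690
Δθ = θ'−θ = -0.161599;  (v·dt/L) = 5.6000·0.15/2.0 = 0.420000
tan δ = Δθ·L/(v·dt) = -0.384760  →  δ = -0.3673

δ = -0.3673, a = -3.5690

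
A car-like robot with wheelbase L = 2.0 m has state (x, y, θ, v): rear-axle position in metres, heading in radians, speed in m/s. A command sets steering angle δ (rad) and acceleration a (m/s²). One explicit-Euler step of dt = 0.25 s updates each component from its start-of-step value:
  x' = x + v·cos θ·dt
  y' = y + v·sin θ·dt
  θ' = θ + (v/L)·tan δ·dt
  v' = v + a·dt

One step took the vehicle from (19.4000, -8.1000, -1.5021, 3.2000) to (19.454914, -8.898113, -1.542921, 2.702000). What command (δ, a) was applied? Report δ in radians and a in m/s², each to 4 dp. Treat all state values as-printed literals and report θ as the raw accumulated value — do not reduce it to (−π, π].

δ = -0.1017, a = -1.9920

a = (v'−v)/dt = (-0.498000)/0.25 = -1.9920
Δθ = θ'−θ = -0.040821;  (v·dt/L) = 3.2000·0.25/2.0 = 0.400000
tan δ = Δθ·L/(v·dt) = -0.102052  →  δ = -0.1017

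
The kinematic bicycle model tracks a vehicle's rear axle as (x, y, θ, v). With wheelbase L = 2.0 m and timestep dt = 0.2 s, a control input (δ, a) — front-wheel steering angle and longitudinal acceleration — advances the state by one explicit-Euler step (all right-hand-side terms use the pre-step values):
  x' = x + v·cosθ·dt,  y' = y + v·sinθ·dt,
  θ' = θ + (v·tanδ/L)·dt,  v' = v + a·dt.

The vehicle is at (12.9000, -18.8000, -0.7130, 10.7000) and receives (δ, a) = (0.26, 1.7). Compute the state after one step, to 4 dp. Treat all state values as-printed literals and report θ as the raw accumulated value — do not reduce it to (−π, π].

(14.5187, -20.1998, -0.4284, 11.0400)

x' = 12.9000 + 10.7000·cos(-0.7130)·0.2 = 14.5187
y' = -18.8000 + 10.7000·sin(-0.7130)·0.2 = -20.1998
θ' = -0.7130 + (10.7000/2.0)·tan(0.26)·0.2 = -0.4284
v' = 10.7000 + 1.7000·0.2 = 11.0400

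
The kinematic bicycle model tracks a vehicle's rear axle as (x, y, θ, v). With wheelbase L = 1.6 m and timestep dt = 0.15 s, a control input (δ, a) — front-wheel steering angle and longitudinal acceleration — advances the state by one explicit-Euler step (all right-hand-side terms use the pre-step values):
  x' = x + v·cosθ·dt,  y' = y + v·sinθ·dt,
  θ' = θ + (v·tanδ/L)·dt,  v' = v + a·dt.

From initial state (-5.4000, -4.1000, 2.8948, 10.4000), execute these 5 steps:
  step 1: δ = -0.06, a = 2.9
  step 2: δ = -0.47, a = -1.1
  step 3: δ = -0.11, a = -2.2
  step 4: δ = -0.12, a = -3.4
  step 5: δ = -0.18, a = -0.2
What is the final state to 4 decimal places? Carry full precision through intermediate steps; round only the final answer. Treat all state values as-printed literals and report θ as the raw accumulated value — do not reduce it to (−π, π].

after step 1 (δ=-0.06, a=2.9): (-6.912733, -3.718900, 2.836230, 10.835000)
after step 2 (δ=-0.47, a=-1.1): (-8.462796, -3.230286, 2.320247, 10.670000)
after step 3 (δ=-0.11, a=-2.2): (-9.553116, -2.058619, 2.209767, 10.340000)
after step 4 (δ=-0.12, a=-3.4): (-10.478085, -0.813616, 2.092881, 9.830000)
after step 5 (δ=-0.18, a=-0.2): (-11.213400, 0.464454, 1.925184, 9.800000)

(-11.2134, 0.4645, 1.9252, 9.8000)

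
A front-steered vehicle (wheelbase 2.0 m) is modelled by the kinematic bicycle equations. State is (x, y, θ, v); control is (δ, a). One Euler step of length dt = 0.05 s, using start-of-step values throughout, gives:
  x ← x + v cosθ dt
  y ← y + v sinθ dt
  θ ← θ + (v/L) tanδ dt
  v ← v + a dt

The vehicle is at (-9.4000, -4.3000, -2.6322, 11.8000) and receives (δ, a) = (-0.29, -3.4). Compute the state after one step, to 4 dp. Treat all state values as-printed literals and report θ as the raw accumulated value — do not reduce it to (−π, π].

(-9.9151, -4.5877, -2.7202, 11.6300)

x' = -9.4000 + 11.8000·cos(-2.6322)·0.05 = -9.9151
y' = -4.3000 + 11.8000·sin(-2.6322)·0.05 = -4.5877
θ' = -2.6322 + (11.8000/2.0)·tan(-0.29)·0.05 = -2.7202
v' = 11.8000 − 3.4000·0.05 = 11.6300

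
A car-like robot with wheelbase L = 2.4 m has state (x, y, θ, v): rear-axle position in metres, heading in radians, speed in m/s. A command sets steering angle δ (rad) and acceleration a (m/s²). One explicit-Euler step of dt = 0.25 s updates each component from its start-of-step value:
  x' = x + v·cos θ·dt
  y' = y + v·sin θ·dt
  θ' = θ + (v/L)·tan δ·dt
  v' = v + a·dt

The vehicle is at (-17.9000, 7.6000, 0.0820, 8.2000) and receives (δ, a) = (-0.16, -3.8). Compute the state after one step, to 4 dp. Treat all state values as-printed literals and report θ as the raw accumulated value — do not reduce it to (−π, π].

(-15.8569, 7.7679, -0.0558, 7.2500)

x' = -17.9000 + 8.2000·cos(0.0820)·0.25 = -15.8569
y' = 7.6000 + 8.2000·sin(0.0820)·0.25 = 7.7679
θ' = 0.0820 + (8.2000/2.4)·tan(-0.16)·0.25 = -0.0558
v' = 8.2000 − 3.8000·0.25 = 7.2500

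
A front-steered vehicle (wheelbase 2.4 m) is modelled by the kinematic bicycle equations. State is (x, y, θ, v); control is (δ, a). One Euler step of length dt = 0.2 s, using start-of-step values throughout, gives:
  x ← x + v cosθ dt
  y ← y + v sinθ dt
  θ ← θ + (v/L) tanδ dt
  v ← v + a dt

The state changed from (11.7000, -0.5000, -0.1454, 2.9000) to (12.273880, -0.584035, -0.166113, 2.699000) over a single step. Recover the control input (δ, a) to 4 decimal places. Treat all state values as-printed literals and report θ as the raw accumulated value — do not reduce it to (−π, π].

δ = -0.0855, a = -1.0050

a = (v'−v)/dt = (-0.201000)/0.2 = -1.0050
Δθ = θ'−θ = -0.020713;  (v·dt/L) = 2.9000·0.2/2.4 = 0.241667
tan δ = Δθ·L/(v·dt) = -0.085709  →  δ = -0.0855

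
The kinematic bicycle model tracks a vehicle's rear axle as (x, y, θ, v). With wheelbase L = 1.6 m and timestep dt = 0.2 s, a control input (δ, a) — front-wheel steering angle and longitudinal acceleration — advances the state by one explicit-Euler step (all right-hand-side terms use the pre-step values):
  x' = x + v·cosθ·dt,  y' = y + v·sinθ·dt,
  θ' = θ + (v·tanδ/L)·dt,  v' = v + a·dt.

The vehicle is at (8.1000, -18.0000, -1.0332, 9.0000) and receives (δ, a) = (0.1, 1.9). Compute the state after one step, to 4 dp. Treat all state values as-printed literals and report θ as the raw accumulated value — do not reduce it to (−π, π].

x' = 8.1000 + 9.0000·cos(-1.0332)·0.2 = 9.0217
y' = -18.0000 + 9.0000·sin(-1.0332)·0.2 = -19.5461
θ' = -1.0332 + (9.0000/1.6)·tan(0.1)·0.2 = -0.9203
v' = 9.0000 + 1.9000·0.2 = 9.3800

(9.0217, -19.5461, -0.9203, 9.3800)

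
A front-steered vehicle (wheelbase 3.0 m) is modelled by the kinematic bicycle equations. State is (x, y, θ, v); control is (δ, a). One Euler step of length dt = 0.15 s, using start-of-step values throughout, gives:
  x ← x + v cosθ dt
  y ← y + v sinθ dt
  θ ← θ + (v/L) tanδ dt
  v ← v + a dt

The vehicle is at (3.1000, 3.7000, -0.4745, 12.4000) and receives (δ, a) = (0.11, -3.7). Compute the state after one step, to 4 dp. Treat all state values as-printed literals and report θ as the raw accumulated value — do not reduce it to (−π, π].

x' = 3.1000 + 12.4000·cos(-0.4745)·0.15 = 4.7545
y' = 3.7000 + 12.4000·sin(-0.4745)·0.15 = 2.8502
θ' = -0.4745 + (12.4000/3.0)·tan(0.11)·0.15 = -0.4060
v' = 12.4000 − 3.7000·0.15 = 11.8450

(4.7545, 2.8502, -0.4060, 11.8450)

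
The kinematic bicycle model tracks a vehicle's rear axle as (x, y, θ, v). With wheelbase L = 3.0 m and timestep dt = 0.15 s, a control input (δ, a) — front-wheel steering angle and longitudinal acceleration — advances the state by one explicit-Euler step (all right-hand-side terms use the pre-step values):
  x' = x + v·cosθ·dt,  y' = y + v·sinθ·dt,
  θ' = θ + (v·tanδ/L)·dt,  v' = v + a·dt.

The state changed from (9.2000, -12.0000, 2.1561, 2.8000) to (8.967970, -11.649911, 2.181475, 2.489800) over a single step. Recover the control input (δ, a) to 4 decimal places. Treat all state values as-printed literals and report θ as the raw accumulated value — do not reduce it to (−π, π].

a = (v'−v)/dt = (-0.310200)/0.15 = -2.0680
Δθ = θ'−θ = 0.025375;  (v·dt/L) = 2.8000·0.15/3.0 = 0.140000
tan δ = Δθ·L/(v·dt) = 0.181250  →  δ = 0.1793

δ = 0.1793, a = -2.0680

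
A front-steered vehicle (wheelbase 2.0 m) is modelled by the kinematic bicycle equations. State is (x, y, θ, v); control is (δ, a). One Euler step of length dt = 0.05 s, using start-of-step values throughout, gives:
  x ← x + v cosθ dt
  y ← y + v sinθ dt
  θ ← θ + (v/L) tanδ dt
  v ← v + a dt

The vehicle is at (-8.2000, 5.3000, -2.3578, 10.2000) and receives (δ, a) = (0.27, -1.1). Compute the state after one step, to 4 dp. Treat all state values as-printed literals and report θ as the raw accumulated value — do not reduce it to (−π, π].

x' = -8.2000 + 10.2000·cos(-2.3578)·0.05 = -8.5612
y' = 5.3000 + 10.2000·sin(-2.3578)·0.05 = 4.9400
θ' = -2.3578 + (10.2000/2.0)·tan(0.27)·0.05 = -2.2872
v' = 10.2000 − 1.1000·0.05 = 10.1450

(-8.5612, 4.9400, -2.2872, 10.1450)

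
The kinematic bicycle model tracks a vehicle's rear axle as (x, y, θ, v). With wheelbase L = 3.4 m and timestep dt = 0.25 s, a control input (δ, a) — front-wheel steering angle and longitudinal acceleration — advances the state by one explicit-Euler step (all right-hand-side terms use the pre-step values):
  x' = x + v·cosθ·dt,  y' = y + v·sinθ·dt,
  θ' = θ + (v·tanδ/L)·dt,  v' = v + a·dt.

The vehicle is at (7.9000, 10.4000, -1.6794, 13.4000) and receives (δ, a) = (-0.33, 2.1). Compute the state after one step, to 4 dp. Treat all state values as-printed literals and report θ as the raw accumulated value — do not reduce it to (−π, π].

(7.5369, 7.0697, -2.0169, 13.9250)

x' = 7.9000 + 13.4000·cos(-1.6794)·0.25 = 7.5369
y' = 10.4000 + 13.4000·sin(-1.6794)·0.25 = 7.0697
θ' = -1.6794 + (13.4000/3.4)·tan(-0.33)·0.25 = -2.0169
v' = 13.4000 + 2.1000·0.25 = 13.9250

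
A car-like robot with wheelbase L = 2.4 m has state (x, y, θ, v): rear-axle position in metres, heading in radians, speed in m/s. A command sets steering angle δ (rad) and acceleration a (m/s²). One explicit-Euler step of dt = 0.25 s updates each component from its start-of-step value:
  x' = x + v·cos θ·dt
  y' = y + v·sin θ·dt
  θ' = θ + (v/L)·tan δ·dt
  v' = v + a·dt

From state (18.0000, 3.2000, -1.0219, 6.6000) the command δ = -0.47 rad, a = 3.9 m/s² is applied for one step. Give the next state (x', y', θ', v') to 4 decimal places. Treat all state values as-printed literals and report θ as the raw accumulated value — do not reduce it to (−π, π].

(18.8609, 1.7924, -1.3711, 7.5750)

x' = 18.0000 + 6.6000·cos(-1.0219)·0.25 = 18.8609
y' = 3.2000 + 6.6000·sin(-1.0219)·0.25 = 1.7924
θ' = -1.0219 + (6.6000/2.4)·tan(-0.47)·0.25 = -1.3711
v' = 6.6000 + 3.9000·0.25 = 7.5750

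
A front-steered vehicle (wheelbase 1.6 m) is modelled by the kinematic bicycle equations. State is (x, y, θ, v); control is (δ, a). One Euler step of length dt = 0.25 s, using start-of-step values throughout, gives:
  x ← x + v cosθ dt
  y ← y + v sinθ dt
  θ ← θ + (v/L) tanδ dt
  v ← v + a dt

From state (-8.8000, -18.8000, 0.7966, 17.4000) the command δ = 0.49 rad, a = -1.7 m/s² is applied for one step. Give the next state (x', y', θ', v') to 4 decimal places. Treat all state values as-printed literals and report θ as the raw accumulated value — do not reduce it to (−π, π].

x' = -8.8000 + 17.4000·cos(0.7966)·0.25 = -5.7587
y' = -18.8000 + 17.4000·sin(0.7966)·0.25 = -15.6898
θ' = 0.7966 + (17.4000/1.6)·tan(0.49)·0.25 = 2.2467
v' = 17.4000 − 1.7000·0.25 = 16.9750

(-5.7587, -15.6898, 2.2467, 16.9750)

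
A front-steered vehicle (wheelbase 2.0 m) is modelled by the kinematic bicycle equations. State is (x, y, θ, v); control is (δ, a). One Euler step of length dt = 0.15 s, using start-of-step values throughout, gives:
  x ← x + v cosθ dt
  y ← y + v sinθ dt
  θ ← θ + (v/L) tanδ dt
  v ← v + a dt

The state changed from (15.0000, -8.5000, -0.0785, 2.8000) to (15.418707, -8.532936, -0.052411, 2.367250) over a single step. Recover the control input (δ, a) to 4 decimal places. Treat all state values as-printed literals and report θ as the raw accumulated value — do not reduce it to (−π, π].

a = (v'−v)/dt = (-0.432750)/0.15 = -2.8850
Δθ = θ'−θ = 0.026089;  (v·dt/L) = 2.8000·0.15/2.0 = 0.210000
tan δ = Δθ·L/(v·dt) = 0.124233  →  δ = 0.1236

δ = 0.1236, a = -2.8850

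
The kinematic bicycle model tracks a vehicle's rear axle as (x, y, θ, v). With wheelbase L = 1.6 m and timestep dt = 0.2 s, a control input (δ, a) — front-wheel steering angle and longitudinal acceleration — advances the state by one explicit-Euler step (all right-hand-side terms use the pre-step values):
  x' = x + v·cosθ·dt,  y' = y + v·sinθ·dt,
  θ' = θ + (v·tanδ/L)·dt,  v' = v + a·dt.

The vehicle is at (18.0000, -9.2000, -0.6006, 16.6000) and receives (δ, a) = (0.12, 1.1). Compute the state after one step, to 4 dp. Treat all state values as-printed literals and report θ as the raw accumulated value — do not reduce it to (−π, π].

x' = 18.0000 + 16.6000·cos(-0.6006)·0.2 = 20.7390
y' = -9.2000 + 16.6000·sin(-0.6006)·0.2 = -11.0763
θ' = -0.6006 + (16.6000/1.6)·tan(0.12)·0.2 = -0.3504
v' = 16.6000 + 1.1000·0.2 = 16.8200

(20.7390, -11.0763, -0.3504, 16.8200)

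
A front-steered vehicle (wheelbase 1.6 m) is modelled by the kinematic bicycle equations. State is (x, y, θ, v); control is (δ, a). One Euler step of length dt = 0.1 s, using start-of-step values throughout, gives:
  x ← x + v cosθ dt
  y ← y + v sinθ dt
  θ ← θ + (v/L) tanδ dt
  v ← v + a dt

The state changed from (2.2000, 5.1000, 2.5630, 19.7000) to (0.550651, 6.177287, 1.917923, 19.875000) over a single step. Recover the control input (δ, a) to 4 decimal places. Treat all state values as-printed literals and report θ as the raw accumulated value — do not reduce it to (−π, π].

δ = -0.4826, a = 1.7500

a = (v'−v)/dt = (0.175000)/0.1 = 1.7500
Δθ = θ'−θ = -0.645077;  (v·dt/L) = 19.7000·0.1/1.6 = 1.231250
tan δ = Δθ·L/(v·dt) = -0.523920  →  δ = -0.4826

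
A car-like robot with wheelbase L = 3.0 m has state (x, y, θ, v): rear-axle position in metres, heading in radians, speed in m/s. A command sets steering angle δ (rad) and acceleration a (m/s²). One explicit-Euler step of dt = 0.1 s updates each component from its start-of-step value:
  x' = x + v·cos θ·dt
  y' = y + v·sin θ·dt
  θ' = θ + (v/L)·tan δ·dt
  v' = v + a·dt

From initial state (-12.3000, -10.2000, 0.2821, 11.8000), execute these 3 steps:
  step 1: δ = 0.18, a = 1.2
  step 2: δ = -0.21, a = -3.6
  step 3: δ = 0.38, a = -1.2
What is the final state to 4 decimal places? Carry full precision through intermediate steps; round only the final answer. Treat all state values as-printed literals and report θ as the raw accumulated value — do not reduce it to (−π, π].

after step 1 (δ=0.18, a=1.2): (-11.166642, -9.871520, 0.353675, 11.920000)
after step 2 (δ=-0.21, a=-3.6): (-10.048419, -9.458673, 0.268986, 11.560000)
after step 3 (δ=0.38, a=-1.2): (-8.933988, -9.151462, 0.422893, 11.440000)

(-8.9340, -9.1515, 0.4229, 11.4400)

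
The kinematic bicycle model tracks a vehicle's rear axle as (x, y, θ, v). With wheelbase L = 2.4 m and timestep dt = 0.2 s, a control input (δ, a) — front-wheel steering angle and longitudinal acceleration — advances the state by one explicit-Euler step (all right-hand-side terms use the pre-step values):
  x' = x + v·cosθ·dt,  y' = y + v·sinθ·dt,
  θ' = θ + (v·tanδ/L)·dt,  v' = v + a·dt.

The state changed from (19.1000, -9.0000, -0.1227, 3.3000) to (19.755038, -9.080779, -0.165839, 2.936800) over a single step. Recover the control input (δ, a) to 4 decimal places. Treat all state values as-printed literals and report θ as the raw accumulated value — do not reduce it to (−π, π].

a = (v'−v)/dt = (-0.363200)/0.2 = -1.8160
Δθ = θ'−θ = -0.043139;  (v·dt/L) = 3.3000·0.2/2.4 = 0.275000
tan δ = Δθ·L/(v·dt) = -0.156869  →  δ = -0.1556

δ = -0.1556, a = -1.8160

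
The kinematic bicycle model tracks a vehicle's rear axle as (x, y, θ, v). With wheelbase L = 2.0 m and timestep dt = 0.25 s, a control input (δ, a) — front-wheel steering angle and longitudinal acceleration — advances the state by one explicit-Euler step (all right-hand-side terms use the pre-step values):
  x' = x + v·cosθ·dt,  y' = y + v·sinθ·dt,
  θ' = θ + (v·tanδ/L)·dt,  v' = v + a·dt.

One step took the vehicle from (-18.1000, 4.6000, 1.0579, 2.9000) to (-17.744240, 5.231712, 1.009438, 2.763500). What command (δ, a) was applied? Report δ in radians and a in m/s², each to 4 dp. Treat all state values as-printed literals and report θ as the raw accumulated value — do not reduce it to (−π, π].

a = (v'−v)/dt = (-0.136500)/0.25 = -0.5460
Δθ = θ'−θ = -0.048462;  (v·dt/L) = 2.9000·0.25/2.0 = 0.362500
tan δ = Δθ·L/(v·dt) = -0.133688  →  δ = -0.1329

δ = -0.1329, a = -0.5460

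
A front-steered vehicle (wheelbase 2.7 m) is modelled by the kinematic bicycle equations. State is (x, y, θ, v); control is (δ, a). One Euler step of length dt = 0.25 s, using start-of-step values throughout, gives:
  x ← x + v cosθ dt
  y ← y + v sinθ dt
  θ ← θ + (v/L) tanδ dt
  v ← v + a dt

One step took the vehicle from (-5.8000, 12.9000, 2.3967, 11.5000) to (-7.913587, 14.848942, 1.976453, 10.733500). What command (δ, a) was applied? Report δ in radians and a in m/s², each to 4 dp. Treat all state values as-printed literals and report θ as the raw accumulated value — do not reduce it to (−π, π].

δ = -0.3759, a = -3.0660

a = (v'−v)/dt = (-0.766500)/0.25 = -3.0660
Δθ = θ'−θ = -0.420247;  (v·dt/L) = 11.5000·0.25/2.7 = 1.064815
tan δ = Δθ·L/(v·dt) = -0.394667  →  δ = -0.3759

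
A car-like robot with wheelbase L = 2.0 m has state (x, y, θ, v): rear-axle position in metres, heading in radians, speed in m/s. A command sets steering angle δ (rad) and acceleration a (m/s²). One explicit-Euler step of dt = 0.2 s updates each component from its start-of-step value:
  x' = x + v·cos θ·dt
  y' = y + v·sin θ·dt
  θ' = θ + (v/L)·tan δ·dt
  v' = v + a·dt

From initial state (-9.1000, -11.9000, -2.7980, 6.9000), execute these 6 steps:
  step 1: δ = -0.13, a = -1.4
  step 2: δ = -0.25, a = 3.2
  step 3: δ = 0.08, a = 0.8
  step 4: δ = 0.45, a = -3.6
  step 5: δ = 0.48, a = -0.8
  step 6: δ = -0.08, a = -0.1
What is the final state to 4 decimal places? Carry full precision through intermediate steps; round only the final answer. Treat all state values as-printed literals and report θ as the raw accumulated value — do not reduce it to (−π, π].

(-16.6356, -14.6560, -2.3442, 6.5200)

after step 1 (δ=-0.13, a=-1.4): (-10.399340, -12.364883, -2.888209, 6.620000)
after step 2 (δ=-0.25, a=3.2): (-11.681064, -12.696785, -3.057245, 7.260000)
after step 3 (δ=0.08, a=0.8): (-13.127902, -12.819113, -2.999041, 7.420000)
after step 4 (δ=0.45, a=-3.6): (-14.596849, -13.029944, -2.640614, 6.700000)
after step 5 (δ=0.48, a=-0.8): (-15.772181, -13.673525, -2.291805, 6.540000)
after step 6 (δ=-0.08, a=-0.1): (-16.635647, -14.656016, -2.344237, 6.520000)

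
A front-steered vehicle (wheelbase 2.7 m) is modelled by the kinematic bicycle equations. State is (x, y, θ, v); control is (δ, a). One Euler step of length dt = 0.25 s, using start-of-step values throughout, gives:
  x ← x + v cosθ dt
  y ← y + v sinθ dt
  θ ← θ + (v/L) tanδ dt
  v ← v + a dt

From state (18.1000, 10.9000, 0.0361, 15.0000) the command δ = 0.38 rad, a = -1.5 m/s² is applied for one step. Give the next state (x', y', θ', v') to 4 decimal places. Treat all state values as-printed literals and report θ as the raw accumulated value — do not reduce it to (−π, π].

x' = 18.1000 + 15.0000·cos(0.0361)·0.25 = 21.8476
y' = 10.9000 + 15.0000·sin(0.0361)·0.25 = 11.0353
θ' = 0.0361 + (15.0000/2.7)·tan(0.38)·0.25 = 0.5908
v' = 15.0000 − 1.5000·0.25 = 14.6250

(21.8476, 11.0353, 0.5908, 14.6250)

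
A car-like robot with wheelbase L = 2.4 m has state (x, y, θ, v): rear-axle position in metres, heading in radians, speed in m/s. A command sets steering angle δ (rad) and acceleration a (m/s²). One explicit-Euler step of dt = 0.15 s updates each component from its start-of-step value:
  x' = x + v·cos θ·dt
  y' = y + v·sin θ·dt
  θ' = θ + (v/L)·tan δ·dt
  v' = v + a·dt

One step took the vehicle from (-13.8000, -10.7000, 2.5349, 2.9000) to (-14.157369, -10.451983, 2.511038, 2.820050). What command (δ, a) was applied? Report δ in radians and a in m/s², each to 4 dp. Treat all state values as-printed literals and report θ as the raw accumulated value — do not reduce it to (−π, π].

a = (v'−v)/dt = (-0.079950)/0.15 = -0.5330
Δθ = θ'−θ = -0.023862;  (v·dt/L) = 2.9000·0.15/2.4 = 0.181250
tan δ = Δθ·L/(v·dt) = -0.131652  →  δ = -0.1309

δ = -0.1309, a = -0.5330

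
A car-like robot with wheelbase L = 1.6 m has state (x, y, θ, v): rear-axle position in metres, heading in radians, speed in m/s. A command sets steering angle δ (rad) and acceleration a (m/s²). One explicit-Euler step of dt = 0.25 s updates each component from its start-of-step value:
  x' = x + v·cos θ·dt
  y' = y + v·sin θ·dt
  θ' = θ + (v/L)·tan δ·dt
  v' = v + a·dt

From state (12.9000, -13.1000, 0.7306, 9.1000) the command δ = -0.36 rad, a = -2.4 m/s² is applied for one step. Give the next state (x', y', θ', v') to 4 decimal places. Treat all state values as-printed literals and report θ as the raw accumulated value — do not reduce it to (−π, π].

x' = 12.9000 + 9.1000·cos(0.7306)·0.25 = 14.5944
y' = -13.1000 + 9.1000·sin(0.7306)·0.25 = -11.5819
θ' = 0.7306 + (9.1000/1.6)·tan(-0.36)·0.25 = 0.1954
v' = 9.1000 − 2.4000·0.25 = 8.5000

(14.5944, -11.5819, 0.1954, 8.5000)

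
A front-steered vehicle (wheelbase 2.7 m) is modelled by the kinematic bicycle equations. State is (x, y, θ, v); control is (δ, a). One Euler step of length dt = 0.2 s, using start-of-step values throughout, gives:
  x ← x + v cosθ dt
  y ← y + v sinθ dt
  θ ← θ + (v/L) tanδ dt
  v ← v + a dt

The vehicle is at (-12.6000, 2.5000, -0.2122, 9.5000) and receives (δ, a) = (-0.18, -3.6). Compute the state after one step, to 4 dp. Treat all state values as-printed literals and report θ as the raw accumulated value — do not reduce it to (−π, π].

x' = -12.6000 + 9.5000·cos(-0.2122)·0.2 = -10.7426
y' = 2.5000 + 9.5000·sin(-0.2122)·0.2 = 2.0998
θ' = -0.2122 + (9.5000/2.7)·tan(-0.18)·0.2 = -0.3403
v' = 9.5000 − 3.6000·0.2 = 8.7800

(-10.7426, 2.0998, -0.3403, 8.7800)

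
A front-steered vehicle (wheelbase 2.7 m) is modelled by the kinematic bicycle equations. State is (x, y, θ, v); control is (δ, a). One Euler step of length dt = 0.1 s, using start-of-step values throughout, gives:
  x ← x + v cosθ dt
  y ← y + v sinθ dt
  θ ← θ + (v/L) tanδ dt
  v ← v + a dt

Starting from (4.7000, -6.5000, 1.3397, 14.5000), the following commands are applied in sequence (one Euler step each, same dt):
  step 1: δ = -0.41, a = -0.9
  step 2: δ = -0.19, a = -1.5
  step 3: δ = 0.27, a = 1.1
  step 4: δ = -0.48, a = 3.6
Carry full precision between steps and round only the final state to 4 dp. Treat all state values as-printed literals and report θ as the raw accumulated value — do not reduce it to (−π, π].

(7.0310, -1.2860, 0.8727, 14.7300)

after step 1 (δ=-0.41, a=-0.9): (5.032115, -5.088547, 1.106287, 14.410000)
after step 2 (δ=-0.19, a=-1.5): (5.677660, -3.800233, 1.003645, 14.260000)
after step 3 (δ=0.27, a=1.1): (6.443752, -2.597495, 1.149814, 14.370000)
after step 4 (δ=-0.48, a=3.6): (7.030992, -1.285962, 0.872734, 14.730000)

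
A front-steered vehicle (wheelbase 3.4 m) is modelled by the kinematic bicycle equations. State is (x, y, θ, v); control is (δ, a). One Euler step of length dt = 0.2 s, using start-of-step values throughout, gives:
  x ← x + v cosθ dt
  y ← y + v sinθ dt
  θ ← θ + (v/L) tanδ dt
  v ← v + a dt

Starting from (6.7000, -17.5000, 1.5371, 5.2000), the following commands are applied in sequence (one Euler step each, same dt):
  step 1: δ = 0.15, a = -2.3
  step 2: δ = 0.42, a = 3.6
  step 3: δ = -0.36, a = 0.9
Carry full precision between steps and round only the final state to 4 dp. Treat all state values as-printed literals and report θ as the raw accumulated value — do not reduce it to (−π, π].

(6.5740, -14.4309, 1.5870, 5.6400)

after step 1 (δ=0.15, a=-2.3): (6.735038, -16.460590, 1.583330, 4.740000)
after step 2 (δ=0.42, a=3.6): (6.723156, -15.512665, 1.707845, 5.460000)
after step 3 (δ=-0.36, a=0.9): (6.573968, -14.430904, 1.586953, 5.640000)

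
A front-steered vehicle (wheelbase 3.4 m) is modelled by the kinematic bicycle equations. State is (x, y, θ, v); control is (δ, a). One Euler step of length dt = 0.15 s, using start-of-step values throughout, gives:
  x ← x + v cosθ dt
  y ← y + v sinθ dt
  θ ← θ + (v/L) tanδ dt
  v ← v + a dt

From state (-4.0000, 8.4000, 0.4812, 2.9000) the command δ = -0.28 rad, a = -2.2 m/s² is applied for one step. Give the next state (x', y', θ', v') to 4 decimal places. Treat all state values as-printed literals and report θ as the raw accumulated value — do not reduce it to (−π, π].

(-3.6144, 8.6013, 0.4444, 2.5700)

x' = -4.0000 + 2.9000·cos(0.4812)·0.15 = -3.6144
y' = 8.4000 + 2.9000·sin(0.4812)·0.15 = 8.6013
θ' = 0.4812 + (2.9000/3.4)·tan(-0.28)·0.15 = 0.4444
v' = 2.9000 − 2.2000·0.15 = 2.5700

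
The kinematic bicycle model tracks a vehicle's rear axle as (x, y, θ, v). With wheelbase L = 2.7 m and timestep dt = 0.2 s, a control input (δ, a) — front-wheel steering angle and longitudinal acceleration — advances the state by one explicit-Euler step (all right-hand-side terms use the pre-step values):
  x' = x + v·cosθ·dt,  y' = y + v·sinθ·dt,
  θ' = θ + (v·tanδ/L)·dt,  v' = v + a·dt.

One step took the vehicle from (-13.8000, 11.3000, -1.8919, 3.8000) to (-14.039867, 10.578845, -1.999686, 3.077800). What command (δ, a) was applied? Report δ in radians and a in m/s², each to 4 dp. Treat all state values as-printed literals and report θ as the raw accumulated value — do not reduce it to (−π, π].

δ = -0.3657, a = -3.6110

a = (v'−v)/dt = (-0.722200)/0.2 = -3.6110
Δθ = θ'−θ = -0.107786;  (v·dt/L) = 3.8000·0.2/2.7 = 0.281481
tan δ = Δθ·L/(v·dt) = -0.382924  →  δ = -0.3657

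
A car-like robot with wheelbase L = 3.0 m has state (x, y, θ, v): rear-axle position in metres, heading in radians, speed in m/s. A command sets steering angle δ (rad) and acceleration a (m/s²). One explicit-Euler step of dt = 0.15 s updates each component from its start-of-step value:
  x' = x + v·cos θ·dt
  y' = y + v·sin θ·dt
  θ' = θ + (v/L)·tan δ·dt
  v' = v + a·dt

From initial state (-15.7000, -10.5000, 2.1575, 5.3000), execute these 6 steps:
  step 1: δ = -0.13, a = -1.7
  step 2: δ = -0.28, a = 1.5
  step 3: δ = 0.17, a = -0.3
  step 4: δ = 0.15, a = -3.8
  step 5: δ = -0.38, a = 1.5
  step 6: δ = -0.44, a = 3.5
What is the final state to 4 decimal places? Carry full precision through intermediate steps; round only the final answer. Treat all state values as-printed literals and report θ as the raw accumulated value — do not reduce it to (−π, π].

after step 1 (δ=-0.13, a=-1.7): (-16.140127, -9.837948, 2.122855, 5.045000)
after step 2 (δ=-0.28, a=1.5): (-16.536998, -9.193615, 2.050319, 5.270000)
after step 3 (δ=0.17, a=-0.3): (-16.901699, -8.492272, 2.095551, 5.225000)
after step 4 (δ=0.15, a=-3.8): (-17.294358, -7.813978, 2.135035, 4.655000)
after step 5 (δ=-0.38, a=1.5): (-17.667763, -7.223959, 2.042071, 4.880000)
after step 6 (δ=-0.44, a=3.5): (-18.000108, -6.571754, 1.927201, 5.405000)

(-18.0001, -6.5718, 1.9272, 5.4050)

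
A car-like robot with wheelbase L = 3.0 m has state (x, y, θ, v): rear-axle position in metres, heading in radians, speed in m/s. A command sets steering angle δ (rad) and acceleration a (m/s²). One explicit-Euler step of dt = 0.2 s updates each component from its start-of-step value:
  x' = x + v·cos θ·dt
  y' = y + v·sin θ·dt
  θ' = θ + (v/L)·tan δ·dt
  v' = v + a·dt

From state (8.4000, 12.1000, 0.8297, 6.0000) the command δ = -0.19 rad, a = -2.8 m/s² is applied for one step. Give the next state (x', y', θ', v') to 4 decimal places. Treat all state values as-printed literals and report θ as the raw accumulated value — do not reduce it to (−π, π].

(9.2101, 12.9853, 0.7528, 5.4400)

x' = 8.4000 + 6.0000·cos(0.8297)·0.2 = 9.2101
y' = 12.1000 + 6.0000·sin(0.8297)·0.2 = 12.9853
θ' = 0.8297 + (6.0000/3.0)·tan(-0.19)·0.2 = 0.7528
v' = 6.0000 − 2.8000·0.2 = 5.4400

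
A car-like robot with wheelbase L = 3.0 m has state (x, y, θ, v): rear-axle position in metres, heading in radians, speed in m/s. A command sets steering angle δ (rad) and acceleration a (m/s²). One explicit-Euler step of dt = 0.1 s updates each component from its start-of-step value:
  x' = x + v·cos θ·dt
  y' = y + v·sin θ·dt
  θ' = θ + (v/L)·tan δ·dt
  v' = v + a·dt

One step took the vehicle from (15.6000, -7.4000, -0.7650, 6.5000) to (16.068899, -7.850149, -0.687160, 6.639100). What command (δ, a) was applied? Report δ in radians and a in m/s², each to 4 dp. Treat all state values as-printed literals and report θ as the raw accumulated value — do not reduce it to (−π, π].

δ = 0.3449, a = 1.3910

a = (v'−v)/dt = (0.139100)/0.1 = 1.3910
Δθ = θ'−θ = 0.077840;  (v·dt/L) = 6.5000·0.1/3.0 = 0.216667
tan δ = Δθ·L/(v·dt) = 0.359262  →  δ = 0.3449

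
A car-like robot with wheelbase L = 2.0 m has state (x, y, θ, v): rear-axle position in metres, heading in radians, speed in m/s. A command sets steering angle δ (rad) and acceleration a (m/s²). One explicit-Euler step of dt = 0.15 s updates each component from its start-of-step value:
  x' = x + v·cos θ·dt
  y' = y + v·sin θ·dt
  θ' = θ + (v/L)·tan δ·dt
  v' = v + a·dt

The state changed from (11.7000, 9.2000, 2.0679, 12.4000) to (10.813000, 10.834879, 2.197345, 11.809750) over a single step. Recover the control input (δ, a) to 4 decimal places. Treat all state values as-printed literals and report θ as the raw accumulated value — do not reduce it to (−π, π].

δ = 0.1383, a = -3.9350

a = (v'−v)/dt = (-0.590250)/0.15 = -3.9350
Δθ = θ'−θ = 0.129445;  (v·dt/L) = 12.4000·0.15/2.0 = 0.930000
tan δ = Δθ·L/(v·dt) = 0.139188  →  δ = 0.1383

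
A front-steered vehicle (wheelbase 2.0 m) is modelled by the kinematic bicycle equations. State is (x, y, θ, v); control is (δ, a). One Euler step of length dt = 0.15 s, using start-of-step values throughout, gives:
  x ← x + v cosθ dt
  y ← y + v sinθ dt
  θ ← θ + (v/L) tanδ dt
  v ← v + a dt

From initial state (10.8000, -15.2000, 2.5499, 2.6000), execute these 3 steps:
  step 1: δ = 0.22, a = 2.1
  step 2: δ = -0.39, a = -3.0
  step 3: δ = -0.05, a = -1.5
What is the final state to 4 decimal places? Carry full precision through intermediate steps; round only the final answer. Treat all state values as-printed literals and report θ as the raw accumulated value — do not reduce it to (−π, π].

(9.8061, -14.5344, 2.4944, 2.2400)

after step 1 (δ=0.22, a=2.1): (10.476301, -14.982471, 2.593506, 2.915000)
after step 2 (δ=-0.39, a=-3.0): (10.103098, -14.754640, 2.503639, 2.465000)
after step 3 (δ=-0.05, a=-1.5): (9.806072, -14.534434, 2.494387, 2.240000)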